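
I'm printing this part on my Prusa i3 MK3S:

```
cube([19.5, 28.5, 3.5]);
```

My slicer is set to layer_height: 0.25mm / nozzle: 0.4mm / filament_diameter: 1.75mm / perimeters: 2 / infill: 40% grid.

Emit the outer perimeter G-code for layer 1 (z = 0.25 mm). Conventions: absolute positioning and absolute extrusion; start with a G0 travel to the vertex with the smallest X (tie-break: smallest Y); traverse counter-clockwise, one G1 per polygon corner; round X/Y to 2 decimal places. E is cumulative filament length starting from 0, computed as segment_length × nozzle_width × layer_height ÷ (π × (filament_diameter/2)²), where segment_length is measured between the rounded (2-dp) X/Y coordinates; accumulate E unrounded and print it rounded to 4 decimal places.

At z = 0.25 mm: the 19.5×28.5 cube contributes its full rectangle. The outline is a single polygon with 4 vertices. Extrusion per mm of travel: 0.4 × 0.25 / (π × 0.875²) = 0.041575. Accumulating E over each segment gives final E = 3.9912.

G0 X0.00 Y0.00 Z0.25
G1 X19.50 Y0.00 E0.8107
G1 X19.50 Y28.50 E1.9956
G1 X0.00 Y28.50 E2.8063
G1 X0.00 Y0.00 E3.9912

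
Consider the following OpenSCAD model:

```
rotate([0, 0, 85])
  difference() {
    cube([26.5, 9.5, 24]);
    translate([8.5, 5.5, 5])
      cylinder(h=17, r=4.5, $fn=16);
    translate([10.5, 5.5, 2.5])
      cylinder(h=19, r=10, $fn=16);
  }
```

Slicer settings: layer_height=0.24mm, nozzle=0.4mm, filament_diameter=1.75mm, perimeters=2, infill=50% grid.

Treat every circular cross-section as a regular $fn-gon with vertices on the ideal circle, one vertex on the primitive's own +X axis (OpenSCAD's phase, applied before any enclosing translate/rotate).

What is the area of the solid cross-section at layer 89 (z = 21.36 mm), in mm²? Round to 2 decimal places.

At z = 21.36 mm: the 26.5×9.5 cube contributes its full rectangle (area 251.75 mm²); the r=4.5 cylinder at (8.5, 5.5) contributes a regular 16-gon of circumradius 4.5 (area = (16/2)·4.500²·sin(360°/16) = 61.99 mm²); the cylinder at (10.5, 5.5): section is a regular 16-gon, circumradius r=10 (area = (16/2)·10.000²·sin(360°/16) = 306.15 mm²); Subtracting the remaining from the first: starting from the 26.5×9.5 cube (251.75 mm²), the r=4.5 cylinder at (8.5, 5.5) partially overlaps it — only the 60.83 mm² overlap (of its 61.99 mm²) is removed, clipping the outline; the r=10 cylinder at (10.5, 5.5) partially overlaps it — only the 118.65 mm² overlap (of its 306.15 mm²) is removed, clipping the outline — area = 72.28 mm²; (whole slice rotated 85° about Z — lengths, areas and connectivity unchanged). Overall, the cross-section has 2 separate islands. Net area = 72.28 mm².

72.28 mm²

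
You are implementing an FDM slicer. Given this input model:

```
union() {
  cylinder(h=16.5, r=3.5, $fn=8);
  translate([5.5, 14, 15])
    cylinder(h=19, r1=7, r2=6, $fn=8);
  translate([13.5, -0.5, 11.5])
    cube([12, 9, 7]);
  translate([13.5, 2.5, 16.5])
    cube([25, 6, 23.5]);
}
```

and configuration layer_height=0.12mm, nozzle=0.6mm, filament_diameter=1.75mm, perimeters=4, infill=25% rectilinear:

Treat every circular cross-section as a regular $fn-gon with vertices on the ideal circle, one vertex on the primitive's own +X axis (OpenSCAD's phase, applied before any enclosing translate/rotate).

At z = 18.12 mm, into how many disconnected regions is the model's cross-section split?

At z = 18.12 mm: the cylinder does not reach this height (z outside [0, 16.5]); the cone at (5.5, 14): at t=0.164 of its height the radius interpolates to r₁+(r₂−r₁)t = 6.836, giving a regular 8-gon of that circumradius; the cube at (13.5, -0.5) is present — its section is the full 12×9 rectangle; the 25×6 cube at (13.5, 2.5) contributes its full rectangle; Merging all regions: the regions partially overlap (shared area 72.00 mm²), so overlapping operands fuse into one piece — 2 connected regions. The result has 2 disconnected regions.

2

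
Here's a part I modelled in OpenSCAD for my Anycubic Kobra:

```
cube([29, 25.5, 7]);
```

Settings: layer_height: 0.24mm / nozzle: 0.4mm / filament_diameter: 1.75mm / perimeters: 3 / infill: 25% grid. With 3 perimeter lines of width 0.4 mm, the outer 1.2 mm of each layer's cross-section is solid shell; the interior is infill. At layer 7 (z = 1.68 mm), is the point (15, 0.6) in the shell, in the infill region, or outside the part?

At z = 1.68 mm: the cube (footprint 29×25.5) is included at this height. Overall, the cross-section is a single solid region. The nearest boundary edge runs (0.00, 0.00)→(29.00, 0.00); distance from the point to it = 0.60 mm. The point is inside the cross-section, 0.60 mm from the nearest boundary — within the 1.2 mm shell band (3 × 0.4).

shell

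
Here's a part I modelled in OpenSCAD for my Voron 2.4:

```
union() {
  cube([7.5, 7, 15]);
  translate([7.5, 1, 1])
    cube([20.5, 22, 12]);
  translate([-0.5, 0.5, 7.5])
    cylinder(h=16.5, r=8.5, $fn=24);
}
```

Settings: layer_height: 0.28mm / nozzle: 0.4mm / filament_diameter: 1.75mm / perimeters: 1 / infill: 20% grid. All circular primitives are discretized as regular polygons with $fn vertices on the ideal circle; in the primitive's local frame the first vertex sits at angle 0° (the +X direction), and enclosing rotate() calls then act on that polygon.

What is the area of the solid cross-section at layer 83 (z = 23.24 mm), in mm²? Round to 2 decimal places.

224.40 mm²

At z = 23.24 mm: the cube does not reach this height (z outside [0, 15]); the cube at (7.5, 1) is not intersected at this z (z outside [1, 13]); the r=8.5 cylinder at (-0.5, 0.5) contributes a regular 24-gon of circumradius 8.5 (area = (24/2)·8.500²·sin(360°/24) = 224.40 mm²); Combining (union): only the r=8.5 cylinder at (-0.5, 0.5) is present, so the union is just that shape — area = 224.40 mm². Overall, the cross-section is a single solid region. Net area = 224.40 mm².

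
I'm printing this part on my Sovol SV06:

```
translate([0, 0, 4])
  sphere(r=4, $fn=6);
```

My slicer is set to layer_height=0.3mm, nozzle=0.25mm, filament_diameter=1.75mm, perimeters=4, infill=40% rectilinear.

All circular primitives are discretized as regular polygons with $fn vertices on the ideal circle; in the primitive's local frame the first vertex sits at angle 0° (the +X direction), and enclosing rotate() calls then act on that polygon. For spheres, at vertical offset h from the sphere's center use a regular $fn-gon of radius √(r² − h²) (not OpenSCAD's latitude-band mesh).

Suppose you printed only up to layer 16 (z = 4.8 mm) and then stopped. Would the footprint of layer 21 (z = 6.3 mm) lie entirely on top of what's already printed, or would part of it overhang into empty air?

entirely on top

Compare the two slices. At z = 4.8: the r=4 sphere slices to a regular 6-gon of circumradius 3.919 (√(r²−h²) with h=0.8 from center) (area = (6/2)·3.919²·sin(360°/6) = 39.91 mm²). At z = 6.3: the r=4 sphere contributes a regular 6-gon of circumradius √(4²−2.3²) = 3.273 (area = (6/2)·3.273²·sin(360°/6) = 27.83 mm²). Checking containment: the cross-section at z = 6.3 is a subset of the cross-section at z = 4.8.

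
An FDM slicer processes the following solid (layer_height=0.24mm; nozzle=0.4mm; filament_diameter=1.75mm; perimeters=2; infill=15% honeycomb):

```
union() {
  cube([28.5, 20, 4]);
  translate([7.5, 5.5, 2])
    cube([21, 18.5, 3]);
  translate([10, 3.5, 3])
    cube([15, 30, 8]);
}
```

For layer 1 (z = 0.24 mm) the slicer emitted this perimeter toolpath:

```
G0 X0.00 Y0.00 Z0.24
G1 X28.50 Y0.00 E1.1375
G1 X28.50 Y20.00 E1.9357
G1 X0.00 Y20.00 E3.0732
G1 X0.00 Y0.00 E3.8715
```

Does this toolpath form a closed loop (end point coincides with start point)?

yes

Start point (G0): (0.00, 0.00). End point (last G1): the path returns to the start — closed.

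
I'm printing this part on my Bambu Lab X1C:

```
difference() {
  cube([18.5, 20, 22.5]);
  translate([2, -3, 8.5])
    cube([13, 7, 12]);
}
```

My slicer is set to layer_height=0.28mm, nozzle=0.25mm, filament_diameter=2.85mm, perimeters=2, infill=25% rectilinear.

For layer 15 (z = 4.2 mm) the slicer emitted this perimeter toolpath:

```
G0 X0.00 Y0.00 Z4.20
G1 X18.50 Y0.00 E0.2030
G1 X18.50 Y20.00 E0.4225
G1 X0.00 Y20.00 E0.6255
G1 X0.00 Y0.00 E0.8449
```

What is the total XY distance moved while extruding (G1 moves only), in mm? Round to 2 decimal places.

77.00 mm

Sum the Euclidean lengths of each G1 segment: total = 77.00 mm.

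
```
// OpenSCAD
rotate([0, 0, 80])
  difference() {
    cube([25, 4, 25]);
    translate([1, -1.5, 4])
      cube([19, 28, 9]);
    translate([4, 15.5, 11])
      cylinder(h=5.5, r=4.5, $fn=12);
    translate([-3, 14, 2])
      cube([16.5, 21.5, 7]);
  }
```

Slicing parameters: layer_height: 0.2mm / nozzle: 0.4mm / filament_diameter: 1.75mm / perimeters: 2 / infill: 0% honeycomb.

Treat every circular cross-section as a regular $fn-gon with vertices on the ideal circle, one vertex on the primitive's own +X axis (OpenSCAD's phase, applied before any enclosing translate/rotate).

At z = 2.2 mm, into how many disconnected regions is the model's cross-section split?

1

At z = 2.2 mm: the cube (footprint 25×4) is included at this height; the cube at (1, -1.5) is absent (z outside [4, 13]); the cylinder at (4, 15.5) is not intersected at this z (z outside [11, 16.5]); the 16.5×21.5 cube at (-3, 14) contributes its full rectangle; After the difference (first − rest): starting from the 25×4 cube, the 16.5×21.5 cube at (-3, 14) misses the remaining region (no effect) — 1 connected region; (whole slice rotated 80° about Z — lengths, areas and connectivity unchanged). The result has 1 disconnected region.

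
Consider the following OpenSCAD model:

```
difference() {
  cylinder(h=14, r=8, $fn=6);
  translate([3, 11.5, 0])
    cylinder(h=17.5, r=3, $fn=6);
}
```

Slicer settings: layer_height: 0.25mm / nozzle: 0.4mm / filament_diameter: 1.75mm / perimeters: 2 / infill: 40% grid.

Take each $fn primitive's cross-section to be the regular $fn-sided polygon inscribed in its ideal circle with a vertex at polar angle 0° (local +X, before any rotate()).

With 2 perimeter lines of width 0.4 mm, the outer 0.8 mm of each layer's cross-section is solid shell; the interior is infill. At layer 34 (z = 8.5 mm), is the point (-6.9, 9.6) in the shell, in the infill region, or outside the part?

At z = 8.5 mm: the r=8 cylinder gives a regular 6-gon of circumradius 8 (constant along its height); the r=3 cylinder at (3, 11.5) gives a regular 6-gon of circumradius 3 (constant along its height); After the difference (first − rest): starting from the r=8 cylinder, the r=3 cylinder at (3, 11.5) misses the remaining region (no effect) — 1 connected region. Overall, the cross-section is a single solid region. The nearest boundary edge runs (-8.00, 0.00)→(-4.00, 6.93); distance from the point to it = 3.94 mm. The point is not inside any of the regions above, so it lies outside the cross-section (3.94 mm from the nearest boundary).

outside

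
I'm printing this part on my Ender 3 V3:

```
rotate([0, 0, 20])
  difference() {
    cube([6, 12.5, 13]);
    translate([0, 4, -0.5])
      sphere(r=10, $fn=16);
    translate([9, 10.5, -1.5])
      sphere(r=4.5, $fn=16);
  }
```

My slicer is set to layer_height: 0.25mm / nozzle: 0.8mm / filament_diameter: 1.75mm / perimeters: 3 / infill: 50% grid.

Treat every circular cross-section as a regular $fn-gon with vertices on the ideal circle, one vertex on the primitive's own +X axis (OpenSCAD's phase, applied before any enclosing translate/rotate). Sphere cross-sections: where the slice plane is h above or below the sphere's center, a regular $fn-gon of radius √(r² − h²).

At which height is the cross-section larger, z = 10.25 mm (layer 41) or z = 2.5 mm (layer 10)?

layer 41 (z = 10.25 mm)

Layer 41 (z = 10.25): the cube (footprint 6×12.5) is included at this height (area 75.00 mm²); the sphere at (0, 4) does not reach this height (|z−center|=10.750 > r=10); the sphere at (9, 10.5) is not intersected at this z (|z−center|=11.750 > r=4.5); After the difference (first − rest): none of the subtracted shapes is present at this height, so the 6×12.5 cube is unchanged — area = 75.00 mm²; (whole slice rotated 20° about Z — lengths, areas and connectivity unchanged). So its area = 75.00 mm². Layer 10 (z = 2.5): the cube (footprint 6×12.5) is included at this height (area 75.00 mm²); the r=10 sphere at (0, 4) slices to a regular 16-gon of circumradius 9.539 (√(r²−h²) with h=3 from center) (area = (16/2)·9.539²·sin(360°/16) = 278.59 mm²); the sphere at (9, 10.5): section is a regular 16-gon, circumradius = √(r²−h²) = √(4.5²−4²) = 2.062 (area = (16/2)·2.062²·sin(360°/16) = 13.01 mm²); Subtracting the remaining from the first: starting from the 6×12.5 cube (75.00 mm²), the r=10 sphere at (0, 4) partially overlaps it — only the 73.82 mm² overlap (of its 278.59 mm²) is removed, clipping the outline; the r=4.5 sphere at (9, 10.5) misses the remaining region (no effect) — area = 1.18 mm²; (whole slice rotated 20° about Z — lengths, areas and connectivity unchanged). So its area = 1.18 mm². Layer 41 is larger (75.00 vs 1.18 mm²).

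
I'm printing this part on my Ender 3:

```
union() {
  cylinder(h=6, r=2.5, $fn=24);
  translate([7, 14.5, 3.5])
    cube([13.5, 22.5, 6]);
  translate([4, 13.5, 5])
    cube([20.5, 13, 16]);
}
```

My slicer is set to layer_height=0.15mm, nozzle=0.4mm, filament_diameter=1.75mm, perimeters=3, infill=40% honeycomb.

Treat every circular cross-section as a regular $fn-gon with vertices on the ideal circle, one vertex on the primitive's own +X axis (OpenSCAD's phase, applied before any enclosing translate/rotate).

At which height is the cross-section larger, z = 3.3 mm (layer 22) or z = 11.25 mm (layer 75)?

layer 75 (z = 11.25 mm)

Layer 22 (z = 3.3): the r=2.5 cylinder contributes a regular 24-gon of circumradius 2.5 (area = (24/2)·2.500²·sin(360°/24) = 19.41 mm²); the cube at (7, 14.5) is absent (z outside [3.5, 9.5]); the cube at (4, 13.5) does not reach this height (z outside [5, 21]); Merging all regions: only the r=2.5 cylinder is present, so the union is just that shape — area = 19.41 mm². So its area = 19.41 mm². Layer 75 (z = 11.25): the cylinder is absent (z outside [0, 6]); the cube at (7, 14.5) is not intersected at this z (z outside [3.5, 9.5]); the 20.5×13 cube at (4, 13.5) contributes its full rectangle (area 266.50 mm²); Combining (union): only the 20.5×13 cube at (4, 13.5) is present, so the union is just that shape — area = 266.50 mm². So its area = 266.50 mm². Layer 75 is larger (266.50 vs 19.41 mm²).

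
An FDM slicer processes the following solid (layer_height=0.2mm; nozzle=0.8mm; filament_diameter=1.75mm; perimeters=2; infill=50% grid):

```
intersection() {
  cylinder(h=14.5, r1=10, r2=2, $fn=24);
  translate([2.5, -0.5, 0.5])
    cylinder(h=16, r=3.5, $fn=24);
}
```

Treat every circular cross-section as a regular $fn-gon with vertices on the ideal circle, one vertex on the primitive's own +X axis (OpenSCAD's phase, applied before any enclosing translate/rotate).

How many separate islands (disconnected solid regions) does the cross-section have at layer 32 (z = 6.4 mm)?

1

At z = 6.4 mm: the cone contributes a regular 24-gon of circumradius 6.469 (interpolated between r1=10 and r2=2 at t=0.441); the cylinder at (2.5, -0.5): section is a regular 24-gon, circumradius r=3.5; Taking the intersection: the r=3.5 cylinder at (2.5, -0.5) lies inside the cone, so the common part is the r=3.5 cylinder at (2.5, -0.5) itself — 1 connected region. Overall, the cross-section is a single solid region. Island count = 1.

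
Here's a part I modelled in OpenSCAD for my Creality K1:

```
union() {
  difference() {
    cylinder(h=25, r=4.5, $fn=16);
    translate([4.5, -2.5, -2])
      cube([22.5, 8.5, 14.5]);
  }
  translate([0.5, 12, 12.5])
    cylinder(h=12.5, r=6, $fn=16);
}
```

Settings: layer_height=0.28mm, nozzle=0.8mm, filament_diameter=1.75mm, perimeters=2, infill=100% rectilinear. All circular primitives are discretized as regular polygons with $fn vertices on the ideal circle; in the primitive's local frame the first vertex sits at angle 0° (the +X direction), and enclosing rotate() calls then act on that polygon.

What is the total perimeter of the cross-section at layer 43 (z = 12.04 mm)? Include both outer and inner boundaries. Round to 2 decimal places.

At z = 12.04 mm: the cylinder: section is a regular 16-gon, circumradius r=4.5 (perimeter = 2·16·4.500·sin(180°/16) = 28.09 mm); the cube at (4.5, -2.5) (footprint 22.5×8.5) is included at this height (perimeter 62.00 mm); Taking the first minus the rest: starting from the r=4.5 cylinder, the 22.5×8.5 cube at (4.5, -2.5) misses the remaining region (no effect) — boundary = 28.09 mm; the cylinder at (0.5, 12) is absent (z outside [12.5, 25]); Merging all regions: only that combined region is present, so the union is just that shape — boundary = 28.09 mm. Overall, the cross-section is a single solid region. Total boundary length (outer) = 28.09 mm.

28.09 mm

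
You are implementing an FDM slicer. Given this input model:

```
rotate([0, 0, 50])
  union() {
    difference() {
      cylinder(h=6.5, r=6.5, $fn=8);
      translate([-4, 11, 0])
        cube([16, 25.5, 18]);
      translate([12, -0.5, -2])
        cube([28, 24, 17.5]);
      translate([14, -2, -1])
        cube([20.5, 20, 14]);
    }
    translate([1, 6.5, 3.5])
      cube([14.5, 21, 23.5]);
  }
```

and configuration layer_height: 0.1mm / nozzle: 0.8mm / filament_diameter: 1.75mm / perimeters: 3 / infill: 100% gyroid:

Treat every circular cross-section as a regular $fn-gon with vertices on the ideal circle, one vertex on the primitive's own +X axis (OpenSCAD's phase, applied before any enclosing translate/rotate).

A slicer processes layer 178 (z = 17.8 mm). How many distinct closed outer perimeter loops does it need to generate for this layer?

At z = 17.8 mm: the cylinder does not reach this height (z outside [0, 6.5]); the cube at (-4, 11) (footprint 16×25.5) is included at this height; the cube at (12, -0.5) is not intersected at this z (z outside [-2, 15.5]); the cube at (14, -2) does not reach this height (z outside [-1, 13]); Subtracting the remaining from the first: the first operand is absent here, so nothing remains; the cube at (1, 6.5) (footprint 14.5×21) is included at this height; Merging all regions: only the 14.5×21 cube at (1, 6.5) is present, so the union is just that shape — 1 connected region; (whole slice rotated 50° about Z — lengths, areas and connectivity unchanged). The result has 1 disconnected region.

1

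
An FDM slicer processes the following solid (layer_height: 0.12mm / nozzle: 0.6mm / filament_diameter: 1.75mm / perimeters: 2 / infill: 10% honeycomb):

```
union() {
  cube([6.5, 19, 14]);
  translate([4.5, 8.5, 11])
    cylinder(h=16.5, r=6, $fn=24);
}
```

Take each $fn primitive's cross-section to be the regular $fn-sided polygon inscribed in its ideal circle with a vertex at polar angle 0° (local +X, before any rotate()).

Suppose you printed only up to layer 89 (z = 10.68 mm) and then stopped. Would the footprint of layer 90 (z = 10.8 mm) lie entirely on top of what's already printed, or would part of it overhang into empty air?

Compare the two slices. At z = 10.68: the cube is present — its section is the full 6.5×19 rectangle (area 123.50 mm²); the cylinder at (4.5, 8.5) is absent (z outside [11, 27.5]); Taking the union: only the 6.5×19 cube is present, so the union is just that shape — area = 123.50 mm². At z = 10.8: the cube (footprint 6.5×19) is included at this height (area 123.50 mm²); the cylinder at (4.5, 8.5) does not reach this height (z outside [11, 27.5]); Taking the union: only the 6.5×19 cube is present, so the union is just that shape — area = 123.50 mm². Checking containment: the cross-section at z = 10.8 is a subset of the cross-section at z = 10.68.

entirely on top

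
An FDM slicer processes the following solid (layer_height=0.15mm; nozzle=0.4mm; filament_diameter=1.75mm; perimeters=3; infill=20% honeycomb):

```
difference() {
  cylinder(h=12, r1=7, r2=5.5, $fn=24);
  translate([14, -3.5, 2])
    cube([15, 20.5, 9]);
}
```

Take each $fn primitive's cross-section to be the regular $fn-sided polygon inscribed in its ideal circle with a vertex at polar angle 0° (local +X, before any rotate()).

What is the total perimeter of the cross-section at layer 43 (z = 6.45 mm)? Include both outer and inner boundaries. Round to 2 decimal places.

38.81 mm

At z = 6.45 mm: the cone contributes a regular 24-gon of circumradius 6.194 (interpolated between r1=7 and r2=5.5 at t=0.537) (perimeter = 2·24·6.194·sin(180°/24) = 38.81 mm); the cube at (14, -3.5) is present — its section is the full 15×20.5 rectangle (perimeter 71.00 mm); After the difference (first − rest): starting from the cone, the 15×20.5 cube at (14, -3.5) misses the remaining region (no effect) — boundary = 38.81 mm. Overall, the cross-section is a single solid region. Total boundary length (outer) = 38.81 mm.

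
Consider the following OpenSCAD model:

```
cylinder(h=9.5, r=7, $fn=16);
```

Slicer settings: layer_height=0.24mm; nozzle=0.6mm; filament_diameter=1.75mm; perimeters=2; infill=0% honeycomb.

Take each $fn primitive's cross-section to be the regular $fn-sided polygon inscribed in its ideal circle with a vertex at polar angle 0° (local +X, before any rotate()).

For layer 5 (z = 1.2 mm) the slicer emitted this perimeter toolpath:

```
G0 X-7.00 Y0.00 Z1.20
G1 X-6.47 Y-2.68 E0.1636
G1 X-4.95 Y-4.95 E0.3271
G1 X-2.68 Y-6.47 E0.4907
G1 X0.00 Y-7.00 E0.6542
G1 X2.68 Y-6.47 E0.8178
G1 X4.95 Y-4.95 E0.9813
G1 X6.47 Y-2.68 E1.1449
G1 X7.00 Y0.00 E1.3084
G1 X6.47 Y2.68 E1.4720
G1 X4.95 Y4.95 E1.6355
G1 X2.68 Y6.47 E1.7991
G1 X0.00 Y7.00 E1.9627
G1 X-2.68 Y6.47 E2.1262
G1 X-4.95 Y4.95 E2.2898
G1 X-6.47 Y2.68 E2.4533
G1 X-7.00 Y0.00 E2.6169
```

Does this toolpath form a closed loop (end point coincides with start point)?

yes

Start point (G0): (-7.00, 0.00). End point (last G1): the path returns to the start — closed.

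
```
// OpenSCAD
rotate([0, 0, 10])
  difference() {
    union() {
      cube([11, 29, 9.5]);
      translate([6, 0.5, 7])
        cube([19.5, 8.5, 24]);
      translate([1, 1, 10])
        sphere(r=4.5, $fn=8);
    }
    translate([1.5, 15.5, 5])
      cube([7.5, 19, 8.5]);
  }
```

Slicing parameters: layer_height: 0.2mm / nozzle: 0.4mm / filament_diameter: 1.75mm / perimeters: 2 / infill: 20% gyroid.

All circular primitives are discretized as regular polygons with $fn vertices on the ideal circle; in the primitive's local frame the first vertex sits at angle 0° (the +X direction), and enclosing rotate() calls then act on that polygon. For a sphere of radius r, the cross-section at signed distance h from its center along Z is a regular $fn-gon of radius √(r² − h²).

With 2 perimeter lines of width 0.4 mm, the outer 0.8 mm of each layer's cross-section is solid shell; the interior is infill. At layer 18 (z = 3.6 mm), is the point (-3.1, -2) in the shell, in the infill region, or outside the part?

At z = 3.6 mm: the cube is present — its section is the full 11×29 rectangle; the cube at (6, 0.5) is not intersected at this z (z outside [7, 31]); the sphere at (1, 1) is not intersected at this z (|z−center|=6.400 > r=4.5); Merging all regions: only the 11×29 cube is present, so the union is just that shape — 1 connected region; the cube at (1.5, 15.5) does not reach this height (z outside [5, 13.5]); Subtracting the remaining from the first: none of the subtracted shapes is present at this height, so the result so far is unchanged — 1 connected region; (rotated 10° about Z; rotation is an isometry so areas/perimeters/island counts are preserved). Overall, the cross-section is a single solid region. Undo the 10° rotation: the query point maps to (-3.400, -1.431) in the un-rotated model frame. The nearest boundary edge runs (0.00, 0.00)→(11.00, 0.00); distance from the point to it = 3.69 mm. The point is not inside any of the regions above, so it lies outside the cross-section (3.69 mm from the nearest boundary).

outside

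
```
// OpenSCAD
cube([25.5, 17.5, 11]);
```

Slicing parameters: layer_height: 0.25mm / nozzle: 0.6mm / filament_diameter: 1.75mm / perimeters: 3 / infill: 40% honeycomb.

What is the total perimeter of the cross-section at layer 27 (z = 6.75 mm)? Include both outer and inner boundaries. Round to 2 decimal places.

86.00 mm

At z = 6.75 mm: the cube is present — its section is the full 25.5×17.5 rectangle (perimeter 86.00 mm). Overall, the cross-section is a single solid region. Total boundary length (outer) = 86.00 mm.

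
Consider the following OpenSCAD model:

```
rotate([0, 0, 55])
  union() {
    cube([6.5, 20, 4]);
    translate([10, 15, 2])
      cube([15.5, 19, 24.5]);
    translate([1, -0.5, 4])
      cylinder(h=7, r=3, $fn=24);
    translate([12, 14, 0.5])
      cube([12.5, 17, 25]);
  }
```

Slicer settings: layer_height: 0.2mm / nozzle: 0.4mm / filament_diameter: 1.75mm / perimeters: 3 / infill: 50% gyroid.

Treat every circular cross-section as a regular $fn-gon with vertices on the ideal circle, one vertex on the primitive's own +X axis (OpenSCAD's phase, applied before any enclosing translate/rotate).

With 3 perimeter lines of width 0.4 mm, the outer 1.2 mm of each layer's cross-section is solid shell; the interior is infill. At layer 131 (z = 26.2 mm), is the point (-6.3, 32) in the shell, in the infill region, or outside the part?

infill

At z = 26.2 mm: the cube does not reach this height (z outside [0, 4]); the cube at (10, 15) is present — its section is the full 15.5×19 rectangle; the cylinder at (1, -0.5) does not reach this height (z outside [4, 11]); the cube at (12, 14) is absent (z outside [0.5, 25.5]); Combining (union): only the 15.5×19 cube at (10, 15) is present, so the union is just that shape — 1 connected region; (rotated 55° about Z; rotation is an isometry so areas/perimeters/island counts are preserved). Overall, the cross-section is a single solid region. Undo the 55° rotation: the query point maps to (22.599, 23.515) in the un-rotated model frame. The nearest boundary edge runs (25.50, 15.00)→(25.50, 34.00); distance from the point to it = 2.90 mm. The point is inside the cross-section and 2.90 mm from the nearest boundary — more than the 1.2 mm shell width (3 × 0.4), so it's in the infill interior.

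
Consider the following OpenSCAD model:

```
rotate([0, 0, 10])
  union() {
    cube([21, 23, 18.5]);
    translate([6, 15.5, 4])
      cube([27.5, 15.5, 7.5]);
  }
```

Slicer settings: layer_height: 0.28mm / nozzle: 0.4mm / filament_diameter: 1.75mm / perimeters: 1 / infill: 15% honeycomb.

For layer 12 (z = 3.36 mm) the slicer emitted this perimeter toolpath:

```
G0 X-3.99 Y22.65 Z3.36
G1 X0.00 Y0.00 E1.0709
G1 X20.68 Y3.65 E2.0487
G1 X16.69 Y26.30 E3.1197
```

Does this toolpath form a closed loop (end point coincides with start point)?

no

Start point (G0): (-3.99, 22.65). End point (last G1): the path does not return to the start — open.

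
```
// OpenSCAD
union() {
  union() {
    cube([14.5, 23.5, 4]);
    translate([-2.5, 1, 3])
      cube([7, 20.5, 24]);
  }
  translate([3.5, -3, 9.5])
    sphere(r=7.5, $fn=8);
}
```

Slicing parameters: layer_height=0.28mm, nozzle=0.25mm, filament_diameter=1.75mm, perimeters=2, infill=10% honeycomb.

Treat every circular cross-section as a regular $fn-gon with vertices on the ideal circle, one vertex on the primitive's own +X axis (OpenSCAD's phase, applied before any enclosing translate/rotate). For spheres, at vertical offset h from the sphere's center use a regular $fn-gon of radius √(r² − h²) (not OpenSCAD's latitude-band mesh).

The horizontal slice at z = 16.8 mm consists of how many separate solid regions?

At z = 16.8 mm: the cube does not reach this height (z outside [0, 4]); the cube at (-2.5, 1) (footprint 7×20.5) is included at this height; Combining (union): only the 7×20.5 cube at (-2.5, 1) is present, so the union is just that shape — 1 connected region; the sphere at (3.5, -3): section is a regular 8-gon, circumradius = √(r²−h²) = √(7.5²−7.3²) = 1.720; Combining (union): the 2 present regions are separate (no shared area or edge), so areas and boundary lengths simply add and each stays a separate island — 2 connected regions. The result has 2 disconnected regions.

2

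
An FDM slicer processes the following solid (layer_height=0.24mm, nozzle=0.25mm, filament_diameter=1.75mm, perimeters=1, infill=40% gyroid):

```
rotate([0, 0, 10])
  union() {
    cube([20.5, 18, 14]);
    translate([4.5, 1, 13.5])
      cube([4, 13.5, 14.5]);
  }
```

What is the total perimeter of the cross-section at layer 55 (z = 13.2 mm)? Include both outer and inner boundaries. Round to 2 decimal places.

77.00 mm

At z = 13.2 mm: the cube is present — its section is the full 20.5×18 rectangle (perimeter 77.00 mm); the cube at (4.5, 1) is absent (z outside [13.5, 28]); Combining (union): only the 20.5×18 cube is present, so the union is just that shape — boundary = 77.00 mm; (rotated 10° about Z; rotation is an isometry so areas/perimeters/island counts are preserved). Overall, the cross-section is a single solid region. Total boundary length (outer) = 77.00 mm.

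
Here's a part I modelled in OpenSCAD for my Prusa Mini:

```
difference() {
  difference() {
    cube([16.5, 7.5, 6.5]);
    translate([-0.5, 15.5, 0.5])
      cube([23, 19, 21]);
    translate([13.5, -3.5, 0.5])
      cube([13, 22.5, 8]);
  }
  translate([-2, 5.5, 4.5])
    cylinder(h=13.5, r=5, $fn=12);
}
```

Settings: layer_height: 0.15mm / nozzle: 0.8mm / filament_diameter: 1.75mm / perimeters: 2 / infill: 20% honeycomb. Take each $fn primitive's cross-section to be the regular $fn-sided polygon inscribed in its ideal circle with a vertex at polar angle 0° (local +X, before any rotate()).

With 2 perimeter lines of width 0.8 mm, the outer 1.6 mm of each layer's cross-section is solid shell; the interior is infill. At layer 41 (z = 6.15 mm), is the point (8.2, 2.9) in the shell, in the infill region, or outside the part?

infill

At z = 6.15 mm: the 16.5×7.5 cube contributes its full rectangle; the 23×19 cube at (-0.5, 15.5) contributes its full rectangle; the cube at (13.5, -3.5) is present — its section is the full 13×22.5 rectangle; Subtracting the remaining from the first: starting from the 16.5×7.5 cube, the 23×19 cube at (-0.5, 15.5) misses the remaining region (no effect); the 13×22.5 cube at (13.5, -3.5) partially overlaps it — only the 22.50 mm² overlap (of its 292.50 mm²) is removed, clipping the outline — 1 connected region; the r=5 cylinder at (-2, 5.5) gives a regular 12-gon of circumradius 5 (constant along its height); After the difference (first − rest): starting from that combined region, the r=5 cylinder at (-2, 5.5) partially overlaps it — only the 14.75 mm² overlap (of its 75.00 mm²) is removed, clipping the outline — 1 connected region. Overall, the cross-section is a single solid region. The nearest boundary edge runs (13.50, 0.00)→(0.00, 0.00); distance from the point to it = 2.90 mm. The point is inside the cross-section and 2.90 mm from the nearest boundary — more than the 1.6 mm shell width (2 × 0.8), so it's in the infill interior.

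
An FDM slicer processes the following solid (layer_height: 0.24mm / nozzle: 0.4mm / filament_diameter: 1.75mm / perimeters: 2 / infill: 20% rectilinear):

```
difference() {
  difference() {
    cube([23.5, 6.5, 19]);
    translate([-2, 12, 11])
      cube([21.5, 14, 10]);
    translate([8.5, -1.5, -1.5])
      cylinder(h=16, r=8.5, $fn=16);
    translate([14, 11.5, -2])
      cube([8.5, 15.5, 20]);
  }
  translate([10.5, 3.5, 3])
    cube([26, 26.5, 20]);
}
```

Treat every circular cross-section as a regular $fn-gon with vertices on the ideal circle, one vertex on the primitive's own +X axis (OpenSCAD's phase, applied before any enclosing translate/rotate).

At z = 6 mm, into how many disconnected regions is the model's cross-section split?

2

At z = 6 mm: the 23.5×6.5 cube contributes its full rectangle; the cube at (-2, 12) is absent (z outside [11, 21]); the cylinder at (8.5, -1.5): section is a regular 16-gon, circumradius r=8.5; the cube at (14, 11.5) is present — its section is the full 8.5×15.5 rectangle; After the difference (first − rest): starting from the 23.5×6.5 cube, the r=8.5 cylinder at (8.5, -1.5) partially overlaps it — only the 84.29 mm² overlap (of its 221.19 mm²) is removed, clipping the outline; the 8.5×15.5 cube at (14, 11.5) misses the remaining region (no effect) — 2 connected regions; the cube at (10.5, 3.5) (footprint 26×26.5) is included at this height; Subtracting the remaining from the first: starting from the result so far, the 26×26.5 cube at (10.5, 3.5) partially overlaps it — only the 29.63 mm² overlap (of its 689.00 mm²) is removed, clipping the outline — 2 connected regions. The result has 2 disconnected regions.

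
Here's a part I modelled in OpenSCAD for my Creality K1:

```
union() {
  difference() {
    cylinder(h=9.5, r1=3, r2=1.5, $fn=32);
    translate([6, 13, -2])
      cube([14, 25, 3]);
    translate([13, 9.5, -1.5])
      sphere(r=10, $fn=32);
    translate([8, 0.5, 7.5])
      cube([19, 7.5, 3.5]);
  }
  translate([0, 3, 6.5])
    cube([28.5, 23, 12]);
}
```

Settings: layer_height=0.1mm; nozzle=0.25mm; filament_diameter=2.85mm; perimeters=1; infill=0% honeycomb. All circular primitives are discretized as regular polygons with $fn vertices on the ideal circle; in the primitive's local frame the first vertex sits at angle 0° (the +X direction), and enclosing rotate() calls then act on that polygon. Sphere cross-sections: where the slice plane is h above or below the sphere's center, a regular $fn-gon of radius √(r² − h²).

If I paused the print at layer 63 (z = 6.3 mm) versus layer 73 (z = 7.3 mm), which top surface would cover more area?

layer 73 (z = 7.3 mm)

Layer 63 (z = 6.3): the cone contributes a regular 32-gon of circumradius 2.005 (interpolated between r1=3 and r2=1.5 at t=0.663) (area = (32/2)·2.005²·sin(360°/32) = 12.55 mm²); the cube at (6, 13) is not intersected at this z (z outside [-2, 1]); the sphere at (13, 9.5): section is a regular 32-gon, circumradius = √(r²−h²) = √(10²−7.8²) = 6.258 (area = (32/2)·6.258²·sin(360°/32) = 122.24 mm²); the cube at (8, 0.5) is absent (z outside [7.5, 11]); Taking the first minus the rest: starting from the cone (12.55 mm²), the r=10 sphere at (13, 9.5) misses the remaining region (no effect) — area = 12.55 mm²; the cube at (0, 3) does not reach this height (z outside [6.5, 18.5]); Merging all regions: only that combined region is present, so the union is just that shape — area = 12.55 mm². So its area = 12.55 mm². Layer 73 (z = 7.3): the cone contributes a regular 32-gon of circumradius 1.847 (interpolated between r1=3 and r2=1.5 at t=0.768) (area = (32/2)·1.847²·sin(360°/32) = 10.65 mm²); the cube at (6, 13) does not reach this height (z outside [-2, 1]); the r=10 sphere at (13, 9.5) slices to a regular 32-gon of circumradius 4.750 (√(r²−h²) with h=8.8 from center) (area = (32/2)·4.750²·sin(360°/32) = 70.42 mm²); the cube at (8, 0.5) is absent (z outside [7.5, 11]); After the difference (first − rest): starting from the cone (10.65 mm²), the r=10 sphere at (13, 9.5) misses the remaining region (no effect) — area = 10.65 mm²; the cube at (0, 3) (footprint 28.5×23) is included at this height (area 655.50 mm²); Merging all regions: the 2 present regions are separate (no shared area or edge), so areas and boundary lengths simply add and each stays a separate island — area = 666.15 mm². So its area = 666.15 mm². Layer 73 is larger (666.15 vs 12.55 mm²).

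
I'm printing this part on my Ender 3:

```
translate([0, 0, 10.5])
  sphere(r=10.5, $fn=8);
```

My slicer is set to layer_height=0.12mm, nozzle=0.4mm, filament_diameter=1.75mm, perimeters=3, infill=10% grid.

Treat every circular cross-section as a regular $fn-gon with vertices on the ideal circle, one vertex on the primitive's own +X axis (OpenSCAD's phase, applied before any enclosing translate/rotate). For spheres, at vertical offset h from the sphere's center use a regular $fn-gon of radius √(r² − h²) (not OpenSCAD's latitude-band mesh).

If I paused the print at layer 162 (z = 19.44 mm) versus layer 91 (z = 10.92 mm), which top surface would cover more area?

layer 91 (z = 10.92 mm)

Layer 162 (z = 19.44): the r=10.5 sphere slices to a regular 8-gon of circumradius 5.507 (√(r²−h²) with h=8.94 from center) (area = (8/2)·5.507²·sin(360°/8) = 85.78 mm²). So its area = 85.78 mm². Layer 91 (z = 10.92): the r=10.5 sphere slices to a regular 8-gon of circumradius 10.492 (√(r²−h²) with h=0.42 from center) (area = (8/2)·10.492²·sin(360°/8) = 311.34 mm²). So its area = 311.34 mm². Layer 91 is larger (311.34 vs 85.78 mm²).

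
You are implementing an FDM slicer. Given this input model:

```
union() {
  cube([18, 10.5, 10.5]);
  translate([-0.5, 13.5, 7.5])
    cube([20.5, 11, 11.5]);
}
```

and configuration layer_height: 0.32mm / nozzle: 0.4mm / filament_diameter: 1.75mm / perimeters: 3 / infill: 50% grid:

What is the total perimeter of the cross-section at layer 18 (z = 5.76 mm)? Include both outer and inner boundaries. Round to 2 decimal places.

57.00 mm

At z = 5.76 mm: the 18×10.5 cube contributes its full rectangle (perimeter 57.00 mm); the cube at (-0.5, 13.5) is absent (z outside [7.5, 19]); Merging all regions: only the 18×10.5 cube is present, so the union is just that shape — boundary = 57.00 mm. Overall, the cross-section is a single solid region. Total boundary length (outer) = 57.00 mm.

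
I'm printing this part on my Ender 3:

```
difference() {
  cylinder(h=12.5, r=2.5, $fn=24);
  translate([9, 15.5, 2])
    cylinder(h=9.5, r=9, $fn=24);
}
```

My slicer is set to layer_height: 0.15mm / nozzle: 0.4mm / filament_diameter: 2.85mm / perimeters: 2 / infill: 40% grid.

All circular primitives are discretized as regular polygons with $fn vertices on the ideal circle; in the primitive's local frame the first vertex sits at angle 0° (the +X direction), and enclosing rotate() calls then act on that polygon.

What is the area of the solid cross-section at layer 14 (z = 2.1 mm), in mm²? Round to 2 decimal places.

19.41 mm²

At z = 2.1 mm: the cylinder: section is a regular 24-gon, circumradius r=2.5 (area = (24/2)·2.500²·sin(360°/24) = 19.41 mm²); the r=9 cylinder at (9, 15.5) contributes a regular 24-gon of circumradius 9 (area = (24/2)·9.000²·sin(360°/24) = 251.57 mm²); After the difference (first − rest): starting from the r=2.5 cylinder (19.41 mm²), the r=9 cylinder at (9, 15.5) misses the remaining region (no effect) — area = 19.41 mm². Overall, the cross-section is a single solid region. Net area = 19.41 mm².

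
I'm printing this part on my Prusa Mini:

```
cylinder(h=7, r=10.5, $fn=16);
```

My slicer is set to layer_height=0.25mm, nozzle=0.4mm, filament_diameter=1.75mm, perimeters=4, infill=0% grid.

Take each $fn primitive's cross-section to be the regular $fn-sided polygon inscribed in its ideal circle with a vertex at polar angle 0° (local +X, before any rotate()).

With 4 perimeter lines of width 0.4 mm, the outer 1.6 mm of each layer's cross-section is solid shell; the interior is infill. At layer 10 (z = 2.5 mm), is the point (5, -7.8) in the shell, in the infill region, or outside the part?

shell

At z = 2.5 mm: the cylinder: section is a regular 16-gon, circumradius r=10.5. Overall, the cross-section is a single solid region. The nearest boundary edge runs (4.02, -9.70)→(7.42, -7.42); distance from the point to it = 1.03 mm. The point is inside the cross-section, 1.03 mm from the nearest boundary — within the 1.6 mm shell band (4 × 0.4).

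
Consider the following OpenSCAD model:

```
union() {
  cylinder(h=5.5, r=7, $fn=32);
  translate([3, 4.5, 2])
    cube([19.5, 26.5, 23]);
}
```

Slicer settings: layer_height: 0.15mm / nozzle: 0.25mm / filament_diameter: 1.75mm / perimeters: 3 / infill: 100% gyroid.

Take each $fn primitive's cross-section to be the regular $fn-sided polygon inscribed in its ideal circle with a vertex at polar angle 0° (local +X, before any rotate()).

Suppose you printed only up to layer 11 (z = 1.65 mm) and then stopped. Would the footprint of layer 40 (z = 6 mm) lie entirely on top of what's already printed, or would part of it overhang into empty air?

Compare the two slices. At z = 1.65: the r=7 cylinder gives a regular 32-gon of circumradius 7 (constant along its height) (area = (32/2)·7.000²·sin(360°/32) = 152.95 mm²); the cube at (3, 4.5) is not intersected at this z (z outside [2, 25]); Taking the union: only the r=7 cylinder is present, so the union is just that shape — area = 152.95 mm². At z = 6: the cylinder does not reach this height (z outside [0, 5.5]); the 19.5×26.5 cube at (3, 4.5) contributes its full rectangle (area 516.75 mm²); Combining (union): only the 19.5×26.5 cube at (3, 4.5) is present, so the union is just that shape — area = 516.75 mm². Checking containment: at z = 6 the cross-section extends beyond the z = 1.65 cross-section by about 514.34 mm².

part overhangs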